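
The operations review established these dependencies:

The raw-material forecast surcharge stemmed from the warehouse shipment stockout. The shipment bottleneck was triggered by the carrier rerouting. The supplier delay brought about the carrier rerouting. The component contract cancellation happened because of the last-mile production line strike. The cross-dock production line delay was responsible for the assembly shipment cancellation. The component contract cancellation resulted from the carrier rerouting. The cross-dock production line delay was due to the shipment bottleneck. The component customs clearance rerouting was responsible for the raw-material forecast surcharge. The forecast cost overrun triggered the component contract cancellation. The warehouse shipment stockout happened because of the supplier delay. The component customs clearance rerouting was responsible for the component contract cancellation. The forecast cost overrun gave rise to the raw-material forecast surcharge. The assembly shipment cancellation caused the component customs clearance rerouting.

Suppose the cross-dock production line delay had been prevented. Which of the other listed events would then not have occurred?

Downstream of the cross-dock production line delay: the assembly shipment cancellation, the component customs clearance rerouting, the raw-material forecast surcharge, the component contract cancellation.
Of those, still caused via another path: the raw-material forecast surcharge, the component contract cancellation.
The remainder have no surviving cause.

the assembly shipment cancellation, the component customs clearance rerouting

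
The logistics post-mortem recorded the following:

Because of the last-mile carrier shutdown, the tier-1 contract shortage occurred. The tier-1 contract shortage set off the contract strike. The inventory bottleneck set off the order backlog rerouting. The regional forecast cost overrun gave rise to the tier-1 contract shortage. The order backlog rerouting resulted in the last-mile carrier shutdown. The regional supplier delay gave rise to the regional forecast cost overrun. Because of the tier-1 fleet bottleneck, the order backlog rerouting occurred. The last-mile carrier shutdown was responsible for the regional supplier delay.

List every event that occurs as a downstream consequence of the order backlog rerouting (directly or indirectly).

Direct effects: the last-mile carrier shutdown.
2 steps out: the regional supplier delay, the tier-1 contract shortage.
3 steps out: the regional forecast cost overrun, the contract strike.
Not reachable from it: the tier-1 fleet bottleneck, the inventory bottleneck.

the contract strike, the last-mile carrier shutdown, the regional forecast cost overrun, the regional supplier delay, the tier-1 contract shortage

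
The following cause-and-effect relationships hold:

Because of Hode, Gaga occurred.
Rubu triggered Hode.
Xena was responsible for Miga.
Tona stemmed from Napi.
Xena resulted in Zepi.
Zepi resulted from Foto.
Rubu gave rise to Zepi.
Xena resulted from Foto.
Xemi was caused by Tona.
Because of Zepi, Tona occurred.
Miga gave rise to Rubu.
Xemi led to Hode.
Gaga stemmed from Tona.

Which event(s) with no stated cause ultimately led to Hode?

Foto, Napi

Tracing upstream from Hode: Hode ← Rubu ← Miga ← Xena ← Foto.
A separate upstream branch: Hode ← Xemi ← Tona ← Napi.
Each of those chain origins has no stated cause.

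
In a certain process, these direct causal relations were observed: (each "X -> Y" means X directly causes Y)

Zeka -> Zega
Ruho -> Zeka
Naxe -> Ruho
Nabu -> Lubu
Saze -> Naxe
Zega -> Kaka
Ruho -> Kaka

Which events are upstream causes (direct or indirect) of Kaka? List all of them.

Naxe, Ruho, Saze, Zega, Zeka

Immediate causes of Kaka: Ruho, Zega.
Further upstream: Saze, Naxe, Zeka.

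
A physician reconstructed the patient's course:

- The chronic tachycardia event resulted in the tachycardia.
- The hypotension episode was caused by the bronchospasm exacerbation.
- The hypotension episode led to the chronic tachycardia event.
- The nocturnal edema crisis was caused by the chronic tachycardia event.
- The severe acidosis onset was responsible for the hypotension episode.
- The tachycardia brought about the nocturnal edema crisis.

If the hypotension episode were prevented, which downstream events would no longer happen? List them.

the chronic tachycardia event, the nocturnal edema crisis, the tachycardia

Downstream of the hypotension episode: the chronic tachycardia event, the tachycardia, the nocturnal edema crisis.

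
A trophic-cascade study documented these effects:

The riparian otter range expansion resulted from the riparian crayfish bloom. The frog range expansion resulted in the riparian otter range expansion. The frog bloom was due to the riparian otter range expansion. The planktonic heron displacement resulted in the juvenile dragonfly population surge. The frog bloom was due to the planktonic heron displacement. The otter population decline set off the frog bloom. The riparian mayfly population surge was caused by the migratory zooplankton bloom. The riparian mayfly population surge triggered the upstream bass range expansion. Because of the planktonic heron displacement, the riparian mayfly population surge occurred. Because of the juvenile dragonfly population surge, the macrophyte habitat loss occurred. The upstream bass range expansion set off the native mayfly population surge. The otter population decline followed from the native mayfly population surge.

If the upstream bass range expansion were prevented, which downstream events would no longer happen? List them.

Downstream of the upstream bass range expansion: the native mayfly population surge, the otter population decline, the frog bloom.
Of those, still caused via another path: the frog bloom.
The remainder have no surviving cause.

the native mayfly population surge, the otter population decline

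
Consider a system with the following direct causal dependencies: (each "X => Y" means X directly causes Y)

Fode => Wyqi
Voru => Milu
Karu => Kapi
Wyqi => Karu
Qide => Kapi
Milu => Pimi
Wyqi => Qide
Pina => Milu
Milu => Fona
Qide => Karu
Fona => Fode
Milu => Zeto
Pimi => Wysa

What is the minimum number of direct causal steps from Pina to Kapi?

Shortest chain: Pina → Milu → Fona → Fode → Wyqi → Qide → Kapi.

6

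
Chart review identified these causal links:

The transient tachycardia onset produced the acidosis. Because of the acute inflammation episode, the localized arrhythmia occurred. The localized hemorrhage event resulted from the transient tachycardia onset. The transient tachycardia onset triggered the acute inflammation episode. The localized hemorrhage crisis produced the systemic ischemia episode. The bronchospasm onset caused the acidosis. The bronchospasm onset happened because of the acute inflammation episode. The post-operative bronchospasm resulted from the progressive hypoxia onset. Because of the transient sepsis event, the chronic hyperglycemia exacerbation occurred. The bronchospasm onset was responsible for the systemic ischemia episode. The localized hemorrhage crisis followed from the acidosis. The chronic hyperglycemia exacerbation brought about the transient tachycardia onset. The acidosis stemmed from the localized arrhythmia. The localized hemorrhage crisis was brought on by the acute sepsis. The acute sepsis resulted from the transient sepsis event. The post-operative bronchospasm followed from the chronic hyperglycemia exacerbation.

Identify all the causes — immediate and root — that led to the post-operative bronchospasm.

the chronic hyperglycemia exacerbation, the progressive hypoxia onset, the transient sepsis event

Immediate causes of the post-operative bronchospasm: the chronic hyperglycemia exacerbation, the progressive hypoxia onset.
Further upstream: the transient sepsis event.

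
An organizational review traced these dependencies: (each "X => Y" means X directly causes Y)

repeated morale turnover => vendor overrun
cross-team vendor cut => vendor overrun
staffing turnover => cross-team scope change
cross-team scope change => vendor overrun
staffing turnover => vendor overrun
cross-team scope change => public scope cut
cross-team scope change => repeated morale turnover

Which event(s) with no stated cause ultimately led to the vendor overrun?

the cross-team vendor cut, the staffing turnover

Tracing upstream from the vendor overrun: the vendor overrun ← the staffing turnover.
A separate upstream branch: the vendor overrun ← the cross-team vendor cut.
Each of those chain origins has no stated cause.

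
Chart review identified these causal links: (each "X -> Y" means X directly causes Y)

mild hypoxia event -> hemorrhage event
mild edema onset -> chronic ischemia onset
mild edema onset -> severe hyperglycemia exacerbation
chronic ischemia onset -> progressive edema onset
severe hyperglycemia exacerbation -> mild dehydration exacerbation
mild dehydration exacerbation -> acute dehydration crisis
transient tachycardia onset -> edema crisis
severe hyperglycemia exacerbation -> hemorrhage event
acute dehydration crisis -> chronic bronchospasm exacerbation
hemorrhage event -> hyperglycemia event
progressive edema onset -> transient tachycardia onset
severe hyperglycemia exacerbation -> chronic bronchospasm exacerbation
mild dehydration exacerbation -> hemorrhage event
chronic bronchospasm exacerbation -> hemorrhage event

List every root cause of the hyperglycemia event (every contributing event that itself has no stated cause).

Tracing upstream from the hyperglycemia event: the hyperglycemia event ← the hemorrhage event ← the severe hyperglycemia exacerbation ← the mild edema onset.
A separate upstream branch: the hyperglycemia event ← the hemorrhage event ← the mild hypoxia event.
Each of those chain origins has no stated cause.

the mild edema onset, the mild hypoxia event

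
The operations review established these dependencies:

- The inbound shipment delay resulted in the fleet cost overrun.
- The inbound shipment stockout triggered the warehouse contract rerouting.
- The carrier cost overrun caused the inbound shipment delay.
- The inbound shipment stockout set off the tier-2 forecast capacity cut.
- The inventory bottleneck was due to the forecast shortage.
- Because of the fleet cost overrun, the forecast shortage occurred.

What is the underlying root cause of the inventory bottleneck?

Tracing upstream from the inventory bottleneck: the inventory bottleneck ← the forecast shortage ← the fleet cost overrun ← the inbound shipment delay ← the carrier cost overrun.
The carrier cost overrun has no stated cause, so it is the root.

the carrier cost overrun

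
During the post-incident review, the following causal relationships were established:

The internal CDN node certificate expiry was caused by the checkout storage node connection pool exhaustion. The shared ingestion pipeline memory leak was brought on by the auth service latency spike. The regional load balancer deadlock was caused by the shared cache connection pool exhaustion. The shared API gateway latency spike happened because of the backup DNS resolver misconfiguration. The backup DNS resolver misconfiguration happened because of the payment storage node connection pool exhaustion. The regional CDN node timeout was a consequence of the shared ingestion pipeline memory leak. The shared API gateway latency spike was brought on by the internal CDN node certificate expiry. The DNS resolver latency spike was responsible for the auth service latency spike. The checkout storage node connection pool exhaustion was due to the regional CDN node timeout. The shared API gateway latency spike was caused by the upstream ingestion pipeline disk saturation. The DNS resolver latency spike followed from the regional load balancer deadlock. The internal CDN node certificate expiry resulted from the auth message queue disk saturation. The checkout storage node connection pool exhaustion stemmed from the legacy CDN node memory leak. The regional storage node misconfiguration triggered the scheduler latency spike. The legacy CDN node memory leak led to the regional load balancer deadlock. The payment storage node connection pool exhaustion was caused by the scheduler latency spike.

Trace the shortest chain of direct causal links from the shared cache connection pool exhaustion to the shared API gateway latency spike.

the shared cache connection pool exhaustion → the regional load balancer deadlock → the DNS resolver latency spike → the auth service latency spike → the shared ingestion pipeline memory leak → the regional CDN node timeout → the checkout storage node connection pool exhaustion → the internal CDN node certificate expiry → the shared API gateway latency spike

the shared cache connection pool exhaustion → the regional load balancer deadlock
the regional load balancer deadlock → the DNS resolver latency spike
the DNS resolver latency spike → the auth service latency spike
the auth service latency spike → the shared ingestion pipeline memory leak
the shared ingestion pipeline memory leak → the regional CDN node timeout
the regional CDN node timeout → the checkout storage node connection pool exhaustion
the checkout storage node connection pool exhaustion → the internal CDN node certificate expiry
the internal CDN node certificate expiry → the shared API gateway latency spike
Length: 8 steps.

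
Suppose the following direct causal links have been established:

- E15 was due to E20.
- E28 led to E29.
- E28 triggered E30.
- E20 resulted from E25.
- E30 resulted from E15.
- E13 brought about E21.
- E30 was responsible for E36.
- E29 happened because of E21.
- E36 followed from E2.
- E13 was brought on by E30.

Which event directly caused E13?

E30

Upstream contributors include E25, E28, E20, E15, but only E30 feeds directly into E13.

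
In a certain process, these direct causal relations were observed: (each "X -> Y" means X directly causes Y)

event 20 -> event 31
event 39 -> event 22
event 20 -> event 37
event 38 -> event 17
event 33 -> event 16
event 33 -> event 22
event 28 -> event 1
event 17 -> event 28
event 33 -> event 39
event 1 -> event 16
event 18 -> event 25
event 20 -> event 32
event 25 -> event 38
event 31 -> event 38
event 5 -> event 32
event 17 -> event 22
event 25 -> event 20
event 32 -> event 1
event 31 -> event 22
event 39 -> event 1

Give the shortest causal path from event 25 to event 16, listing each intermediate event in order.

event 25 → event 20 → event 32 → event 1 → event 16

event 25 → event 20
event 20 → event 32
event 32 → event 1
event 1 → event 16
Length: 4 steps.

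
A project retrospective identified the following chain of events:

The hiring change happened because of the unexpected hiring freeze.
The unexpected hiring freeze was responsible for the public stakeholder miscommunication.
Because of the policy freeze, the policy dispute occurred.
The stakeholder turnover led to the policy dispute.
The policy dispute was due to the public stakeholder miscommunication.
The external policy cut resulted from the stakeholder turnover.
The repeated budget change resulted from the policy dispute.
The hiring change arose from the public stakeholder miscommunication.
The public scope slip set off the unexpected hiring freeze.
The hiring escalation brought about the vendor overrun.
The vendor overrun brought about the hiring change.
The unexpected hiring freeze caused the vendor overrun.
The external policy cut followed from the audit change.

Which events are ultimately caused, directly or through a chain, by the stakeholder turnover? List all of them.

Direct effects: the external policy cut, the policy dispute.
2 steps out: the repeated budget change.
Not reachable from it: the public scope slip, the unexpected hiring freeze, the hiring escalation, the vendor overrun, the public stakeholder miscommunication, the audit change, the policy freeze, the hiring change.

the external policy cut, the policy dispute, the repeated budget change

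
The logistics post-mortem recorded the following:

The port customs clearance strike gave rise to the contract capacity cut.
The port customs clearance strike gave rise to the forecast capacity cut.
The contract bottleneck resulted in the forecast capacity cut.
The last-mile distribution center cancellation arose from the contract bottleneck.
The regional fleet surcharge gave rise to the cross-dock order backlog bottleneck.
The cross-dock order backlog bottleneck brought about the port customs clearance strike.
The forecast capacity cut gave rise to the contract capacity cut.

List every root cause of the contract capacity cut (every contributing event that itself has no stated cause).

Tracing upstream from the contract capacity cut: the contract capacity cut ← the port customs clearance strike ← the cross-dock order backlog bottleneck ← the regional fleet surcharge.
A separate upstream branch: the contract capacity cut ← the forecast capacity cut ← the contract bottleneck.
Each of those chain origins has no stated cause.

the contract bottleneck, the regional fleet surcharge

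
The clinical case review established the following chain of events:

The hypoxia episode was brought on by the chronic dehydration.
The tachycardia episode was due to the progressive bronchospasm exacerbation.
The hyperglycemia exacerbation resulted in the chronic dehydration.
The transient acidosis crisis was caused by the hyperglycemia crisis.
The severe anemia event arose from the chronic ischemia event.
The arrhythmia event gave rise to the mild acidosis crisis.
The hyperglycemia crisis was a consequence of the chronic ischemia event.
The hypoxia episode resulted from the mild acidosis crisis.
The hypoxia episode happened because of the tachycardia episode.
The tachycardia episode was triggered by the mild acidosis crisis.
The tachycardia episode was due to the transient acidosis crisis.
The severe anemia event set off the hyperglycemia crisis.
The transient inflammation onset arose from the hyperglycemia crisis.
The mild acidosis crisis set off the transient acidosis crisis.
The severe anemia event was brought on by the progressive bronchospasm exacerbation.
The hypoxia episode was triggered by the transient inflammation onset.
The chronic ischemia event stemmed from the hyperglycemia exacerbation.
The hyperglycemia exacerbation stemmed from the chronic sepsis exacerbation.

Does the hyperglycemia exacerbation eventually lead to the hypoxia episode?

There is a causal chain: the hyperglycemia exacerbation → the chronic dehydration → the hypoxia episode.

Yes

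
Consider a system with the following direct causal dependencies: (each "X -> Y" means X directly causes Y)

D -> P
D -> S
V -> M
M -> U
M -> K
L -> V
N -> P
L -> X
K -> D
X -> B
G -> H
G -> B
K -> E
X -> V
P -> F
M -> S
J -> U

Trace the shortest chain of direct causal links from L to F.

L → V
V → M
M → K
K → D
D → P
P → F
Length: 6 steps.

L → V → M → K → D → P → F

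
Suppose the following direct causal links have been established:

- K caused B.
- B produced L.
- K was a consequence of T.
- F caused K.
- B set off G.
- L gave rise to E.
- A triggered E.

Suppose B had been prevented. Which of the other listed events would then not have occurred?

G, L

Downstream of B: L, E, G.
Of those, still caused via another path: E.
The remainder have no surviving cause.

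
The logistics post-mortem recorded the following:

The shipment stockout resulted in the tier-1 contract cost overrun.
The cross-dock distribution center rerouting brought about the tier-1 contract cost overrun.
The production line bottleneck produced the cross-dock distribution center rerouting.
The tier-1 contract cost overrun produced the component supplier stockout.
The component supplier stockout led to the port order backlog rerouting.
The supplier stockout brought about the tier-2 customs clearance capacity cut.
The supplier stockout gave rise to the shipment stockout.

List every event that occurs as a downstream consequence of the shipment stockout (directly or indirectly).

Direct effects: the tier-1 contract cost overrun.
2 steps out: the component supplier stockout.
3 steps out: the port order backlog rerouting.
Not reachable from it: the supplier stockout, the tier-2 customs clearance capacity cut, the production line bottleneck, the cross-dock distribution center rerouting.

the component supplier stockout, the port order backlog rerouting, the tier-1 contract cost overrun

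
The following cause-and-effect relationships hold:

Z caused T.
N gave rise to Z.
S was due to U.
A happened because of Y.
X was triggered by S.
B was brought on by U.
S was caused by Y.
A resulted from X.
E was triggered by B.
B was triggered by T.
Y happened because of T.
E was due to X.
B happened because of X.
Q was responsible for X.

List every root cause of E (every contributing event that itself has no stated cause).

Tracing upstream from E: E ← B ← T ← Z ← N.
A separate upstream branch: E ← B ← U.
A separate upstream branch: E ← X ← Q.
Each of those chain origins has no stated cause.

N, Q, U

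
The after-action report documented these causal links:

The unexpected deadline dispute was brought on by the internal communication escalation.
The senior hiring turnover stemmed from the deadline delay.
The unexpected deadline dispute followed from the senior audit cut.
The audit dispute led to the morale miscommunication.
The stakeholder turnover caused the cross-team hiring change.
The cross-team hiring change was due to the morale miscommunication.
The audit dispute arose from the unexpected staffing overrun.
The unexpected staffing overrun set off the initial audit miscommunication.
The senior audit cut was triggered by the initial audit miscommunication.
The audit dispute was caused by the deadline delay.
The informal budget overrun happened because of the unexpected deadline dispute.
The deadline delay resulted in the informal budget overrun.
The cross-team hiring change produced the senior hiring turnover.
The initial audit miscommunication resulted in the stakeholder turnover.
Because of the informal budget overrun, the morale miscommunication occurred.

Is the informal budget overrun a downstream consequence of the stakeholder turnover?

No

The stakeholder turnover leads to the cross-team hiring change, the senior hiring turnover; the informal budget overrun is not among them.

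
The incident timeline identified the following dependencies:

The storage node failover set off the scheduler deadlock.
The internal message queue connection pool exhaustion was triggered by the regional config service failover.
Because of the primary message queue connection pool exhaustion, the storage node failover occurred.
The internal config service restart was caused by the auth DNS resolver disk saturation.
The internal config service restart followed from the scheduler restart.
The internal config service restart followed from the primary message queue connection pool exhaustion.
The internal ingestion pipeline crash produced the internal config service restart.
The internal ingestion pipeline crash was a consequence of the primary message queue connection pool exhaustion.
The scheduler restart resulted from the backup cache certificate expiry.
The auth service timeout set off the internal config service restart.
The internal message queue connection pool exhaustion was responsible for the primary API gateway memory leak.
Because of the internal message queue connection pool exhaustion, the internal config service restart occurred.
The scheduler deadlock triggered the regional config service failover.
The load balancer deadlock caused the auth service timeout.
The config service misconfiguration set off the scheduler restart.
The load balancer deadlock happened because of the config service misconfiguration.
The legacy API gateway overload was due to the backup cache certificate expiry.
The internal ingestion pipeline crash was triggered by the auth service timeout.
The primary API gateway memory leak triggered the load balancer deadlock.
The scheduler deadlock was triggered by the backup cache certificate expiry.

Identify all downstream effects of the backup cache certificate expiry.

the auth service timeout, the internal config service restart, the internal ingestion pipeline crash, the internal message queue connection pool exhaustion, the legacy API gateway overload, the load balancer deadlock, the primary API gateway memory leak, the regional config service failover, the scheduler deadlock, the scheduler restart

Direct effects: the legacy API gateway overload, the scheduler deadlock, the scheduler restart.
2 steps out: the regional config service failover, the internal config service restart.
3 steps out: the internal message queue connection pool exhaustion.
4 steps out: the primary API gateway memory leak.
5 steps out: the load balancer deadlock.
6 steps out: the auth service timeout.
7 steps out: the internal ingestion pipeline crash.
Not reachable from it: the primary message queue connection pool exhaustion, the storage node failover, the config service misconfiguration, the auth DNS resolver disk saturation.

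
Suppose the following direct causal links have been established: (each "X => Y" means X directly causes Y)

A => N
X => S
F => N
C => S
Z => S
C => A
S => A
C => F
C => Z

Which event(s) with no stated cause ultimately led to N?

C, X

Tracing upstream from N: N ← F ← C.
A separate upstream branch: N ← A ← S ← X.
Each of those chain origins has no stated cause.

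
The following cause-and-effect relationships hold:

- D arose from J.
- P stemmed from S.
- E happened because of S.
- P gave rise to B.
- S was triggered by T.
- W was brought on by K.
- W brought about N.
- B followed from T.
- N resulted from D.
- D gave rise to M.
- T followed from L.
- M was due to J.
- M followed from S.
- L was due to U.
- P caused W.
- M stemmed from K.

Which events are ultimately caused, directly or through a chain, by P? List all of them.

Direct effects: B, W.
2 steps out: N.
Not reachable from it: U, J, L, T, S, K, E, D, M.

B, N, W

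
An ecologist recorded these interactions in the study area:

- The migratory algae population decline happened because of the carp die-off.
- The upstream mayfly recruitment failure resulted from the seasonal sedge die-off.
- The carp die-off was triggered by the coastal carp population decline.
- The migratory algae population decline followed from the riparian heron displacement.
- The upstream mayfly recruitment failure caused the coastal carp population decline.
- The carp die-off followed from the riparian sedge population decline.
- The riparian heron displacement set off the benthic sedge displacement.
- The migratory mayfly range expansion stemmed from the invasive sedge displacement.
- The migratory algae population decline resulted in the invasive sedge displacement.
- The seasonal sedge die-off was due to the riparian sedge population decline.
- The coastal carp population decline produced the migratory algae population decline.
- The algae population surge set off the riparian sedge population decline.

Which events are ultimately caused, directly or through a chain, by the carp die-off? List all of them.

the invasive sedge displacement, the migratory algae population decline, the migratory mayfly range expansion

Direct effects: the migratory algae population decline.
2 steps out: the invasive sedge displacement.
3 steps out: the migratory mayfly range expansion.
Not reachable from it: the riparian heron displacement, the algae population surge, the riparian sedge population decline, the seasonal sedge die-off, the upstream mayfly recruitment failure, the coastal carp population decline, the benthic sedge displacement.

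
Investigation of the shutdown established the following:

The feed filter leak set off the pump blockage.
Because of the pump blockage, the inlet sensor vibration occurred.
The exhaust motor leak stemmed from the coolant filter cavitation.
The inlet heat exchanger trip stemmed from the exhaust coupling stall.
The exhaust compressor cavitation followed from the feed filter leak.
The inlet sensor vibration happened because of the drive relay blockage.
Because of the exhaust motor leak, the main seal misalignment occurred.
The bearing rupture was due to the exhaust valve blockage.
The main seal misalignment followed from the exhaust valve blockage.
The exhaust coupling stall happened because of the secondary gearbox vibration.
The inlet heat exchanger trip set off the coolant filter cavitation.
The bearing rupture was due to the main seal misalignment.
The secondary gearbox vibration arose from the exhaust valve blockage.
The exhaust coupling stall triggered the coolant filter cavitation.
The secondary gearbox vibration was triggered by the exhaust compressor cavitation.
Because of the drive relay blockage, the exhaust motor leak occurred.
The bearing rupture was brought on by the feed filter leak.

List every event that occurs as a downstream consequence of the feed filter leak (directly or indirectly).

the bearing rupture, the coolant filter cavitation, the exhaust compressor cavitation, the exhaust coupling stall, the exhaust motor leak, the inlet heat exchanger trip, the inlet sensor vibration, the main seal misalignment, the pump blockage, the secondary gearbox vibration

Direct effects: the exhaust compressor cavitation, the pump blockage, the bearing rupture.
2 steps out: the secondary gearbox vibration, the inlet sensor vibration.
3 steps out: the exhaust coupling stall.
4 steps out: the inlet heat exchanger trip, the coolant filter cavitation.
5 steps out: the exhaust motor leak.
6 steps out: the main seal misalignment.
Not reachable from it: the exhaust valve blockage, the drive relay blockage.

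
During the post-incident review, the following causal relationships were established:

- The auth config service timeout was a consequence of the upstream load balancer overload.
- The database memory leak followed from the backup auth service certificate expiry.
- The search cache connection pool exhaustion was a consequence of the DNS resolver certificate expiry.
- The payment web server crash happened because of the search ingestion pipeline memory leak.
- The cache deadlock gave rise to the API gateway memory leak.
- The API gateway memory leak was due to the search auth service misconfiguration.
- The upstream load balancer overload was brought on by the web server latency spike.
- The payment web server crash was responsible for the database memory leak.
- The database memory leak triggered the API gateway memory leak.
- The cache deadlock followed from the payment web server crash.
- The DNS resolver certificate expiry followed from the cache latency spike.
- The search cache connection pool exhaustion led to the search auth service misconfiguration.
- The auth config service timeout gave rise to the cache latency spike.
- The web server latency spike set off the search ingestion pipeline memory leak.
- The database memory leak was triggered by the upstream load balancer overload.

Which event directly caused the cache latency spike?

Upstream contributors include the web server latency spike, the upstream load balancer overload, but only the auth config service timeout feeds directly into the cache latency spike.

the auth config service timeout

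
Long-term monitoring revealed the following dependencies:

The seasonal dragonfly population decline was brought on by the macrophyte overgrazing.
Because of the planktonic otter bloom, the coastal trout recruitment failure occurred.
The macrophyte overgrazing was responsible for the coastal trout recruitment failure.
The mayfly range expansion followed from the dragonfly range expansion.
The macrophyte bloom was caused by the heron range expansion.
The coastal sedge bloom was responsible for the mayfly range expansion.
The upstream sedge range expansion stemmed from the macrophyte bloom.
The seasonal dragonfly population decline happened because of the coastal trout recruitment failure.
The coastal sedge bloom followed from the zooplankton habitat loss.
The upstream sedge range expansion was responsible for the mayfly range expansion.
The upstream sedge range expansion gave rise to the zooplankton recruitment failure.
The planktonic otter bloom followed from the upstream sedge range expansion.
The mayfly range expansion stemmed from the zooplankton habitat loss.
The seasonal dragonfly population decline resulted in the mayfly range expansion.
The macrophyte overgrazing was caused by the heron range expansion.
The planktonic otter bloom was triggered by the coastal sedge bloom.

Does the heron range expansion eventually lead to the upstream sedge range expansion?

Yes

There is a causal chain: the heron range expansion → the macrophyte bloom → the upstream sedge range expansion.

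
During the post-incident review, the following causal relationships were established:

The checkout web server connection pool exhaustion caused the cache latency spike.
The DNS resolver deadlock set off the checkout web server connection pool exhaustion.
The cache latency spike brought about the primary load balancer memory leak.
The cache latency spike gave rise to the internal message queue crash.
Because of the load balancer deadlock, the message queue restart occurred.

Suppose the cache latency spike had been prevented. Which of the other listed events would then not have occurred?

Downstream of the cache latency spike: the primary load balancer memory leak, the internal message queue crash.

the internal message queue crash, the primary load balancer memory leak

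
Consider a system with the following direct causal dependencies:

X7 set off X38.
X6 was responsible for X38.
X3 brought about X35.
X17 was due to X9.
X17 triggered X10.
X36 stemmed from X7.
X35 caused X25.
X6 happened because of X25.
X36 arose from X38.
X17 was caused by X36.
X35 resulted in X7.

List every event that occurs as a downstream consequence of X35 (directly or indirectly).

Direct effects: X7, X25.
2 steps out: X6, X38, X36.
3 steps out: X17.
4 steps out: X10.
Not reachable from it: X3, X9.

X10, X17, X25, X36, X38, X6, X7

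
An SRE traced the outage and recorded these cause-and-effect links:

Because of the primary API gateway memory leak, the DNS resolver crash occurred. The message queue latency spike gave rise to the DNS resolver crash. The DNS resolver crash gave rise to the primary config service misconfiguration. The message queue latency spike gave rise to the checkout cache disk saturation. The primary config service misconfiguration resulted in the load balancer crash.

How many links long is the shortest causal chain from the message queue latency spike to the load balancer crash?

3

Shortest chain: the message queue latency spike → the DNS resolver crash → the primary config service misconfiguration → the load balancer crash.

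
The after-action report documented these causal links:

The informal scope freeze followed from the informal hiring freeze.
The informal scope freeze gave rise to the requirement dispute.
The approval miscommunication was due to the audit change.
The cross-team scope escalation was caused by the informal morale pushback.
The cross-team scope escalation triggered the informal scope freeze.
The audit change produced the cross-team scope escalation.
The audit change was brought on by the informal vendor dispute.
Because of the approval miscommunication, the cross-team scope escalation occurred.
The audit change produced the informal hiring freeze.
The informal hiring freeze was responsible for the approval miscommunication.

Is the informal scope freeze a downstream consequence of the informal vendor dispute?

There is a causal chain: the informal vendor dispute → the audit change → the informal hiring freeze → the informal scope freeze.

Yes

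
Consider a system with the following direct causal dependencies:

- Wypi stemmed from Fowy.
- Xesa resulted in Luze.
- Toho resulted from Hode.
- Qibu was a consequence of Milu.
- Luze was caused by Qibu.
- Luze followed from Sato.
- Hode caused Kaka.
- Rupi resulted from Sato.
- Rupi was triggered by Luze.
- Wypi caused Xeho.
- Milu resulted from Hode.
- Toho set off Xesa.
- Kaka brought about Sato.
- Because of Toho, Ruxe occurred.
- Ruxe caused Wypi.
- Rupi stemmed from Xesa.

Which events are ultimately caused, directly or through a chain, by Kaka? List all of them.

Luze, Rupi, Sato

Direct effects: Sato.
2 steps out: Luze, Rupi.
Not reachable from it: Hode, Toho, Milu, Ruxe, Qibu, Wypi, Xesa, Xeho, Fowy.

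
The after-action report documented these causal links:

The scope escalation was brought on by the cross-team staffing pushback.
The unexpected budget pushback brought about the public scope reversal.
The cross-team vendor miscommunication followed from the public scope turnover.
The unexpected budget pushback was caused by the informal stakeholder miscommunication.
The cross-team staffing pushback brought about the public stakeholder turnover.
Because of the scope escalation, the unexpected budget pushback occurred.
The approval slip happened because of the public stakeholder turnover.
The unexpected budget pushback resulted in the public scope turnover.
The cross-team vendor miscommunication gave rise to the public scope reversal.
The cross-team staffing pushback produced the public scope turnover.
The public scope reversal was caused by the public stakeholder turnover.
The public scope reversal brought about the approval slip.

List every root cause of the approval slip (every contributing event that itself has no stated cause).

the cross-team staffing pushback, the informal stakeholder miscommunication

Tracing upstream from the approval slip: the approval slip ← the public stakeholder turnover ← the cross-team staffing pushback.
A separate upstream branch: the approval slip ← the public scope reversal ← the unexpected budget pushback ← the informal stakeholder miscommunication.
Each of those chain origins has no stated cause.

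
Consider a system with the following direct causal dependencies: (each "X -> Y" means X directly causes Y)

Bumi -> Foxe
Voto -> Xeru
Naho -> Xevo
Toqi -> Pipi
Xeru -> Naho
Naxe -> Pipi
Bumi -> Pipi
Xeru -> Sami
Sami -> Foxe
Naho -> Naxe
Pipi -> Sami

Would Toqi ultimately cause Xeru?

Toqi leads to Pipi, Sami, Foxe; Xeru is not among them.

No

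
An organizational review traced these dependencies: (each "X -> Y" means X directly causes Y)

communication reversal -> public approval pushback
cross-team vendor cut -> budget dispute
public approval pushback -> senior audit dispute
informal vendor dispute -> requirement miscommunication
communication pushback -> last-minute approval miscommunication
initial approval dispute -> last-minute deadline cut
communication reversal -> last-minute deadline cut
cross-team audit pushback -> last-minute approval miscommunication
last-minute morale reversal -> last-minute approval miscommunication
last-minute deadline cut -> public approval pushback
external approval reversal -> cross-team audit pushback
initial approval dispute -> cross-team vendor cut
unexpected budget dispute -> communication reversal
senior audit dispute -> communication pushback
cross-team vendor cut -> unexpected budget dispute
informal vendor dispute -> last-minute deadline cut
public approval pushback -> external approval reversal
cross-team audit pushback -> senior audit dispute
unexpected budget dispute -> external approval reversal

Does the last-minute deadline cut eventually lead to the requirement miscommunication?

No

The last-minute deadline cut leads to the public approval pushback, the external approval reversal, the cross-team audit pushback, the senior audit dispute, the communication pushback, the last-minute approval miscommunication; the requirement miscommunication is not among them.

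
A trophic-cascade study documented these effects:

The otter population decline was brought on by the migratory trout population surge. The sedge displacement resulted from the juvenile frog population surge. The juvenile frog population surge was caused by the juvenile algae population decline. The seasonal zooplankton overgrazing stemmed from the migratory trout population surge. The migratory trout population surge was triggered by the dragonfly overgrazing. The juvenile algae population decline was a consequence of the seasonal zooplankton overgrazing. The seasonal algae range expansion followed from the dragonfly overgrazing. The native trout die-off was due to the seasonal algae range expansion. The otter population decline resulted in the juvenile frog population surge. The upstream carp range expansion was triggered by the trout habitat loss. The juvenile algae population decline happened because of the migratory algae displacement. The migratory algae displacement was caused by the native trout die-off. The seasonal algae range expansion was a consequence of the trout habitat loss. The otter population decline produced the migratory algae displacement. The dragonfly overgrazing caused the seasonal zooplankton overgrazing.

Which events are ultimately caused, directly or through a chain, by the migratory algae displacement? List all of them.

Direct effects: the juvenile algae population decline.
2 steps out: the juvenile frog population surge.
3 steps out: the sedge displacement.
Not reachable from it: the dragonfly overgrazing, the migratory trout population surge, the trout habitat loss, the seasonal algae range expansion, the upstream carp range expansion, the seasonal zooplankton overgrazing, the native trout die-off, the otter population decline.

the juvenile algae population decline, the juvenile frog population surge, the sedge displacement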